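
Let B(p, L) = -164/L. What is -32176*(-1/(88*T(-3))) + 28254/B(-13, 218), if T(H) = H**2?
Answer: -152279555/4059 ≈ -37517.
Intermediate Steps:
-32176*(-1/(88*T(-3))) + 28254/B(-13, 218) = -32176/((-88*(-3)**2)) + 28254/((-164/218)) = -32176/((-88*9)) + 28254/((-164*1/218)) = -32176/(-792) + 28254/(-82/109) = -32176*(-1/792) + 28254*(-109/82) = 4022/99 - 1539843/41 = -152279555/4059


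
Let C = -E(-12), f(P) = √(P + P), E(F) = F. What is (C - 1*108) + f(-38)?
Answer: -96 + 2*I*√19 ≈ -96.0 + 8.7178*I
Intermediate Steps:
f(P) = √2*√P (f(P) = √(2*P) = √2*√P)
C = 12 (C = -1*(-12) = 12)
(C - 1*108) + f(-38) = (12 - 1*108) + √2*√(-38) = (12 - 108) + √2*(I*√38) = -96 + 2*I*√19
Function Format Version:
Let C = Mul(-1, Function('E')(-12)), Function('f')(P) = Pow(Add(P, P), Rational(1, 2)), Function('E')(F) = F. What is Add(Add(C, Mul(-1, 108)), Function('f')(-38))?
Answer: Add(-96, Mul(2, I, Pow(19, Rational(1, 2)))) ≈ Add(-96.000, Mul(8.7178, I))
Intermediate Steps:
Function('f')(P) = Mul(Pow(2, Rational(1, 2)), Pow(P, Rational(1, 2))) (Function('f')(P) = Pow(Mul(2, P), Rational(1, 2)) = Mul(Pow(2, Rational(1, 2)), Pow(P, Rational(1, 2))))
C = 12 (C = Mul(-1, -12) = 12)
Add(Add(C, Mul(-1, 108)), Function('f')(-38)) = Add(Add(12, Mul(-1, 108)), Mul(Pow(2, Rational(1, 2)), Pow(-38, Rational(1, 2)))) = Add(Add(12, -108), Mul(Pow(2, Rational(1, 2)), Mul(I, Pow(38, Rational(1, 2))))) = Add(-96, Mul(2, I, Pow(19, Rational(1, 2))))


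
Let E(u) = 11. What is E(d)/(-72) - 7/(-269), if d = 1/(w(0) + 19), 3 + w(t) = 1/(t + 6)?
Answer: -2455/19368 ≈ -0.12676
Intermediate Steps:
w(t) = -3 + 1/(6 + t) (w(t) = -3 + 1/(t + 6) = -3 + 1/(6 + t))
d = 6/97 (d = 1/((-17 - 3*0)/(6 + 0) + 19) = 1/((-17 + 0)/6 + 19) = 1/((⅙)*(-17) + 19) = 1/(-17/6 + 19) = 1/(97/6) = 6/97 ≈ 0.061856)
E(d)/(-72) - 7/(-269) = 11/(-72) - 7/(-269) = 11*(-1/72) - 7*(-1/269) = -11/72 + 7/269 = -2455/19368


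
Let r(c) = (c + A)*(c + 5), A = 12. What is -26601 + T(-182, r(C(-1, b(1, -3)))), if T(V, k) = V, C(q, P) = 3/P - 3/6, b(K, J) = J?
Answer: -26783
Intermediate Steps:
C(q, P) = -½ + 3/P (C(q, P) = 3/P - 3*⅙ = 3/P - ½ = -½ + 3/P)
r(c) = (5 + c)*(12 + c) (r(c) = (c + 12)*(c + 5) = (12 + c)*(5 + c) = (5 + c)*(12 + c))
-26601 + T(-182, r(C(-1, b(1, -3)))) = -26601 - 182 = -26783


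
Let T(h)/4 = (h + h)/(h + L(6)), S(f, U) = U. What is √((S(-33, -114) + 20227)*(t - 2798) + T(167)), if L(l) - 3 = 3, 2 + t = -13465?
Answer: I*√9790911324777/173 ≈ 18087.0*I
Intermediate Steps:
t = -13467 (t = -2 - 13465 = -13467)
L(l) = 6 (L(l) = 3 + 3 = 6)
T(h) = 8*h/(6 + h) (T(h) = 4*((h + h)/(h + 6)) = 4*((2*h)/(6 + h)) = 4*(2*h/(6 + h)) = 8*h/(6 + h))
√((S(-33, -114) + 20227)*(t - 2798) + T(167)) = √((-114 + 20227)*(-13467 - 2798) + 8*167/(6 + 167)) = √(20113*(-16265) + 8*167/173) = √(-327137945 + 8*167*(1/173)) = √(-327137945 + 1336/173) = √(-56594863149/173) = I*√9790911324777/173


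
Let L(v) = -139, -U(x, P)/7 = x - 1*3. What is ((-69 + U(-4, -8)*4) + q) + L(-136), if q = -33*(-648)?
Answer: 21372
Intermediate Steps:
U(x, P) = 21 - 7*x (U(x, P) = -7*(x - 1*3) = -7*(x - 3) = -7*(-3 + x) = 21 - 7*x)
q = 21384
((-69 + U(-4, -8)*4) + q) + L(-136) = ((-69 + (21 - 7*(-4))*4) + 21384) - 139 = ((-69 + (21 + 28)*4) + 21384) - 139 = ((-69 + 49*4) + 21384) - 139 = ((-69 + 196) + 21384) - 139 = (127 + 21384) - 139 = 21511 - 139 = 21372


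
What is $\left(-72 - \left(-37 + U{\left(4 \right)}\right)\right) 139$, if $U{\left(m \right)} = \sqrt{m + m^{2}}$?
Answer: $-4865 - 278 \sqrt{5} \approx -5486.6$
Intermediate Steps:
$\left(-72 - \left(-37 + U{\left(4 \right)}\right)\right) 139 = \left(-72 + \left(37 - \sqrt{4 \left(1 + 4\right)}\right)\right) 139 = \left(-72 + \left(37 - \sqrt{4 \cdot 5}\right)\right) 139 = \left(-72 + \left(37 - \sqrt{20}\right)\right) 139 = \left(-72 + \left(37 - 2 \sqrt{5}\right)\right) 139 = \left(-35 - 2 \sqrt{5}\right) 139 = -4865 - 278 \sqrt{5}$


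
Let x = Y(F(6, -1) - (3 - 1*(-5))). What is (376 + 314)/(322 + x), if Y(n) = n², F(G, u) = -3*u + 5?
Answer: 15/7 ≈ 2.1429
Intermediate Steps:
F(G, u) = 5 - 3*u
x = 0 (x = ((5 - 3*(-1)) - (3 - 1*(-5)))² = ((5 + 3) - (3 + 5))² = (8 - 1*8)² = (8 - 8)² = 0² = 0)
(376 + 314)/(322 + x) = (376 + 314)/(322 + 0) = 690/322 = 690*(1/322) = 15/7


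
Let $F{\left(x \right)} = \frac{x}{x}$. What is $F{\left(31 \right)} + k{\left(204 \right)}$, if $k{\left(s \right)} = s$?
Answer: $205$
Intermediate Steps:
$F{\left(x \right)} = 1$
$F{\left(31 \right)} + k{\left(204 \right)} = 1 + 204 = 205$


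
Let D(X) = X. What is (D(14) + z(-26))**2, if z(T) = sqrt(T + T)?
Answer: 144 + 56*I*sqrt(13) ≈ 144.0 + 201.91*I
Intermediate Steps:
z(T) = sqrt(2)*sqrt(T) (z(T) = sqrt(2*T) = sqrt(2)*sqrt(T))
(D(14) + z(-26))**2 = (14 + sqrt(2)*sqrt(-26))**2 = (14 + sqrt(2)*(I*sqrt(26)))**2 = (14 + 2*I*sqrt(13))**2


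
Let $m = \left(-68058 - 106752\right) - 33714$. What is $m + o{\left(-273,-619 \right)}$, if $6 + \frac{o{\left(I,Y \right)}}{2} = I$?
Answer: $-209082$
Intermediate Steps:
$o{\left(I,Y \right)} = -12 + 2 I$
$m = -208524$ ($m = -174810 - 33714 = -208524$)
$m + o{\left(-273,-619 \right)} = -208524 + \left(-12 + 2 \left(-273\right)\right) = -208524 - 558 = -209082$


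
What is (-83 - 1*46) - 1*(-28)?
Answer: -101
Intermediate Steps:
(-83 - 1*46) - 1*(-28) = (-83 - 46) + 28 = -129 + 28 = -101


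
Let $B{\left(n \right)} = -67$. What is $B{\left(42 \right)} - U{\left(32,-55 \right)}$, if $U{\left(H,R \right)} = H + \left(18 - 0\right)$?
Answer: $-117$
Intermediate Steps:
$U{\left(H,R \right)} = 18 + H$ ($U{\left(H,R \right)} = H + \left(18 + 0\right) = H + 18 = 18 + H$)
$B{\left(42 \right)} - U{\left(32,-55 \right)} = -67 - \left(18 + 32\right) = -67 - 50 = -117$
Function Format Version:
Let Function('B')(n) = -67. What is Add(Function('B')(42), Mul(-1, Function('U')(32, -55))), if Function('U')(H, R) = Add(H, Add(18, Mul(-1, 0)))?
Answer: -117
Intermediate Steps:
Function('U')(H, R) = Add(18, H) (Function('U')(H, R) = Add(H, Add(18, 0)) = Add(H, 18) = Add(18, H))
Add(Function('B')(42), Mul(-1, Function('U')(32, -55))) = Add(-67, Mul(-1, Add(18, 32))) = Add(-67, Mul(-1, 50)) = Add(-67, -50) = -117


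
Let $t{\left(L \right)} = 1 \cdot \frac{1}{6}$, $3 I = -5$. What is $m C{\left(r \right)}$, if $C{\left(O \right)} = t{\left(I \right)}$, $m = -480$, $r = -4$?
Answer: $-80$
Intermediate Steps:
$I = - \frac{5}{3}$ ($I = \frac{1}{3} \left(-5\right) = - \frac{5}{3} \approx -1.6667$)
$t{\left(L \right)} = \frac{1}{6}$ ($t{\left(L \right)} = 1 \cdot \frac{1}{6} = \frac{1}{6}$)
$C{\left(O \right)} = \frac{1}{6}$
$m C{\left(r \right)} = \left(-480\right) \frac{1}{6} = -80$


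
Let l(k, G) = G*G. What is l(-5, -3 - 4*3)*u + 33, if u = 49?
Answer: 11058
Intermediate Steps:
l(k, G) = G**2
l(-5, -3 - 4*3)*u + 33 = (-3 - 4*3)**2*49 + 33 = (-3 - 12)**2*49 + 33 = (-15)**2*49 + 33 = 225*49 + 33 = 11025 + 33 = 11058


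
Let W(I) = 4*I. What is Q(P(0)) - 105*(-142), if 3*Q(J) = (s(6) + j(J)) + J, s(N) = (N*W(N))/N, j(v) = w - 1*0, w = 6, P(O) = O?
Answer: 14920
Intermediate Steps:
j(v) = 6 (j(v) = 6 - 1*0 = 6 + 0 = 6)
s(N) = 4*N (s(N) = (N*(4*N))/N = (4*N²)/N = 4*N)
Q(J) = 10 + J/3 (Q(J) = ((4*6 + 6) + J)/3 = ((24 + 6) + J)/3 = (30 + J)/3 = 10 + J/3)
Q(P(0)) - 105*(-142) = (10 + (⅓)*0) - 105*(-142) = (10 + 0) + 14910 = 10 + 14910 = 14920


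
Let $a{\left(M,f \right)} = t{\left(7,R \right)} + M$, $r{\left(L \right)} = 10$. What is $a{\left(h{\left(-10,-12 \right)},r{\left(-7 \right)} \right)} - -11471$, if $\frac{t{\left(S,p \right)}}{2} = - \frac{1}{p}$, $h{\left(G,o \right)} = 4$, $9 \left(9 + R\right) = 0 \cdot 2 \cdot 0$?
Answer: $\frac{103277}{9} \approx 11475.0$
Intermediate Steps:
$R = -9$ ($R = -9 + \frac{0 \cdot 2 \cdot 0}{9} = -9 + \frac{0 \cdot 0}{9} = -9 + \frac{1}{9} \cdot 0 = -9 + 0 = -9$)
$t{\left(S,p \right)} = - \frac{2}{p}$ ($t{\left(S,p \right)} = 2 \left(- \frac{1}{p}\right) = - \frac{2}{p}$)
$a{\left(M,f \right)} = \frac{2}{9} + M$ ($a{\left(M,f \right)} = - \frac{2}{-9} + M = \left(-2\right) \left(- \frac{1}{9}\right) + M = \frac{2}{9} + M$)
$a{\left(h{\left(-10,-12 \right)},r{\left(-7 \right)} \right)} - -11471 = \left(\frac{2}{9} + 4\right) - -11471 = \frac{38}{9} + 11471 = \frac{103277}{9}$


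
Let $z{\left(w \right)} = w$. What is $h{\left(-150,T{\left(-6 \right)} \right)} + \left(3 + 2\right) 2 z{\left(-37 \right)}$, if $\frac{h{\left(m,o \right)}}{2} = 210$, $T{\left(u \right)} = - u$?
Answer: $50$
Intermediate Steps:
$h{\left(m,o \right)} = 420$ ($h{\left(m,o \right)} = 2 \cdot 210 = 420$)
$h{\left(-150,T{\left(-6 \right)} \right)} + \left(3 + 2\right) 2 z{\left(-37 \right)} = 420 + \left(3 + 2\right) 2 \left(-37\right) = 420 + 5 \cdot 2 \left(-37\right) = 420 + 10 \left(-37\right) = 420 - 370 = 50$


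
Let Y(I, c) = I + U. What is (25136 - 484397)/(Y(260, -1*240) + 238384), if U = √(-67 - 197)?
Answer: -9133323507/4745913250 + 153087*I*√66/9491826500 ≈ -1.9245 + 0.00013103*I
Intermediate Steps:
U = 2*I*√66 (U = √(-264) = 2*I*√66 ≈ 16.248*I)
Y(I, c) = I + 2*I*√66
(25136 - 484397)/(Y(260, -1*240) + 238384) = (25136 - 484397)/((260 + 2*I*√66) + 238384) = -459261/(238644 + 2*I*√66)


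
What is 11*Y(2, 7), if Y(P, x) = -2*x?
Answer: -154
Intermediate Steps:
11*Y(2, 7) = 11*(-2*7) = 11*(-14) = -154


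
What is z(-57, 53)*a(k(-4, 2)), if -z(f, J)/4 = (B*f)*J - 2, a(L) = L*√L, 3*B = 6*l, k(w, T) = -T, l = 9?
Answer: -435040*I*√2 ≈ -6.1524e+5*I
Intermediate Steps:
B = 18 (B = (6*9)/3 = (⅓)*54 = 18)
a(L) = L^(3/2)
z(f, J) = 8 - 72*J*f (z(f, J) = -4*((18*f)*J - 2) = -4*(18*J*f - 2) = -4*(-2 + 18*J*f) = 8 - 72*J*f)
z(-57, 53)*a(k(-4, 2)) = (8 - 72*53*(-57))*(-1*2)^(3/2) = (8 + 217512)*(-2)^(3/2) = 217520*(-2*I*√2) = -435040*I*√2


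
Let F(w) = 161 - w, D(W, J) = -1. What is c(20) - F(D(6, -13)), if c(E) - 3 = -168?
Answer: -327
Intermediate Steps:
c(E) = -165 (c(E) = 3 - 168 = -165)
c(20) - F(D(6, -13)) = -165 - (161 - 1*(-1)) = -165 - (161 + 1) = -165 - 1*162 = -165 - 162 = -327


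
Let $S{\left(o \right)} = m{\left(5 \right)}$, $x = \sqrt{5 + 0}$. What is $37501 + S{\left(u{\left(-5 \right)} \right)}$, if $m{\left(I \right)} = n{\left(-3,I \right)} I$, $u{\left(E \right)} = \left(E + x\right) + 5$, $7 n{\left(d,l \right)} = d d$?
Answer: $\frac{262552}{7} \approx 37507.0$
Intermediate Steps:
$n{\left(d,l \right)} = \frac{d^{2}}{7}$ ($n{\left(d,l \right)} = \frac{d d}{7} = \frac{d^{2}}{7}$)
$x = \sqrt{5} \approx 2.2361$
$u{\left(E \right)} = 5 + E + \sqrt{5}$ ($u{\left(E \right)} = \left(E + \sqrt{5}\right) + 5 = 5 + E + \sqrt{5}$)
$m{\left(I \right)} = \frac{9 I}{7}$ ($m{\left(I \right)} = \frac{\left(-3\right)^{2}}{7} I = \frac{1}{7} \cdot 9 I = \frac{9 I}{7}$)
$S{\left(o \right)} = \frac{45}{7}$ ($S{\left(o \right)} = \frac{9}{7} \cdot 5 = \frac{45}{7}$)
$37501 + S{\left(u{\left(-5 \right)} \right)} = 37501 + \frac{45}{7} = \frac{262552}{7}$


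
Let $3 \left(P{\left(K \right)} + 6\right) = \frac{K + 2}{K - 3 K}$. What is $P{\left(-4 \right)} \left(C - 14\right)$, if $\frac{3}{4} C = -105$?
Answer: $\frac{5621}{6} \approx 936.83$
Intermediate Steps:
$C = -140$ ($C = \frac{4}{3} \left(-105\right) = -140$)
$P{\left(K \right)} = -6 - \frac{2 + K}{6 K}$ ($P{\left(K \right)} = -6 + \frac{\left(K + 2\right) \frac{1}{K - 3 K}}{3} = -6 + \frac{\left(2 + K\right) \frac{1}{\left(-2\right) K}}{3} = -6 + \frac{\left(2 + K\right) \left(- \frac{1}{2 K}\right)}{3} = -6 + \frac{\left(- \frac{1}{2}\right) \frac{1}{K} \left(2 + K\right)}{3} = -6 - \frac{2 + K}{6 K}$)
$P{\left(-4 \right)} \left(C - 14\right) = \frac{-2 - -148}{6 \left(-4\right)} \left(-140 - 14\right) = \frac{1}{6} \left(- \frac{1}{4}\right) \left(-2 + 148\right) \left(-154\right) = \frac{1}{6} \left(- \frac{1}{4}\right) 146 \left(-154\right) = \left(- \frac{73}{12}\right) \left(-154\right) = \frac{5621}{6}$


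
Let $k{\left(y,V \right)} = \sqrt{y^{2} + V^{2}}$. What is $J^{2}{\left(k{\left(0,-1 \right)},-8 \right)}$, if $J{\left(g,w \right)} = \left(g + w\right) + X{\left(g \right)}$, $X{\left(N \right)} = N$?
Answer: $36$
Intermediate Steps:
$k{\left(y,V \right)} = \sqrt{V^{2} + y^{2}}$
$J{\left(g,w \right)} = w + 2 g$ ($J{\left(g,w \right)} = \left(g + w\right) + g = w + 2 g$)
$J^{2}{\left(k{\left(0,-1 \right)},-8 \right)} = \left(-8 + 2 \sqrt{\left(-1\right)^{2} + 0^{2}}\right)^{2} = \left(-8 + 2 \sqrt{1 + 0}\right)^{2} = \left(-8 + 2 \sqrt{1}\right)^{2} = \left(-8 + 2 \cdot 1\right)^{2} = \left(-8 + 2\right)^{2} = \left(-6\right)^{2} = 36$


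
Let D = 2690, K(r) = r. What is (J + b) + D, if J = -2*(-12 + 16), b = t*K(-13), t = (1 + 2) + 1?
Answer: 2630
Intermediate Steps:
t = 4 (t = 3 + 1 = 4)
b = -52 (b = 4*(-13) = -52)
J = -8 (J = -2*4 = -8)
(J + b) + D = (-8 - 52) + 2690 = -60 + 2690 = 2630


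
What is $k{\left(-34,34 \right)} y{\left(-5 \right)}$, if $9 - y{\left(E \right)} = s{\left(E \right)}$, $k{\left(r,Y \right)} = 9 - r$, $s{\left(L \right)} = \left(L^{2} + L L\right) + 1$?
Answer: $-1806$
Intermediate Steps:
$s{\left(L \right)} = 1 + 2 L^{2}$ ($s{\left(L \right)} = \left(L^{2} + L^{2}\right) + 1 = 2 L^{2} + 1 = 1 + 2 L^{2}$)
$y{\left(E \right)} = 8 - 2 E^{2}$ ($y{\left(E \right)} = 9 - \left(1 + 2 E^{2}\right) = 8 - 2 E^{2}$)
$k{\left(-34,34 \right)} y{\left(-5 \right)} = \left(9 - -34\right) \left(8 - 2 \left(-5\right)^{2}\right) = \left(9 + 34\right) \left(8 - 50\right) = 43 \left(8 - 50\right) = 43 \left(-42\right) = -1806$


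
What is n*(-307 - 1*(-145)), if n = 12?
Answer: -1944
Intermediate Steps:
n*(-307 - 1*(-145)) = 12*(-307 - 1*(-145)) = 12*(-307 + 145) = 12*(-162) = -1944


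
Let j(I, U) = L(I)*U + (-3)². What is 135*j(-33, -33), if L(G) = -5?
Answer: 23490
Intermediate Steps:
j(I, U) = 9 - 5*U (j(I, U) = -5*U + (-3)² = -5*U + 9 = 9 - 5*U)
135*j(-33, -33) = 135*(9 - 5*(-33)) = 135*(9 + 165) = 135*174 = 23490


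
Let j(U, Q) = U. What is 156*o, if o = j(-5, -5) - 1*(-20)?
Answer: 2340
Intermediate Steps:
o = 15 (o = -5 - 1*(-20) = -5 + 20 = 15)
156*o = 156*15 = 2340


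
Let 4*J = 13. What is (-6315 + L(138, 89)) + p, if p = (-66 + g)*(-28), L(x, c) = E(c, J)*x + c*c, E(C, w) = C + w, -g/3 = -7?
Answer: 31193/2 ≈ 15597.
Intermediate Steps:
J = 13/4 (J = (¼)*13 = 13/4 ≈ 3.2500)
g = 21 (g = -3*(-7) = 21)
L(x, c) = c² + x*(13/4 + c) (L(x, c) = (c + 13/4)*x + c*c = (13/4 + c)*x + c² = x*(13/4 + c) + c² = c² + x*(13/4 + c))
p = 1260 (p = (-66 + 21)*(-28) = -45*(-28) = 1260)
(-6315 + L(138, 89)) + p = (-6315 + (89² + (13/4)*138 + 89*138)) + 1260 = (-6315 + (7921 + 897/2 + 12282)) + 1260 = (-6315 + 41303/2) + 1260 = 28673/2 + 1260 = 31193/2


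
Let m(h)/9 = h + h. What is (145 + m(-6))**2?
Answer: 1369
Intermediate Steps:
m(h) = 18*h (m(h) = 9*(h + h) = 9*(2*h) = 18*h)
(145 + m(-6))**2 = (145 + 18*(-6))**2 = (145 - 108)**2 = 37**2 = 1369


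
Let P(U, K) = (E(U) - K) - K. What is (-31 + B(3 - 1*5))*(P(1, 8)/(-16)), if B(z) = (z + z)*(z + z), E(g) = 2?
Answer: -105/8 ≈ -13.125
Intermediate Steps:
B(z) = 4*z² (B(z) = (2*z)*(2*z) = 4*z²)
P(U, K) = 2 - 2*K (P(U, K) = (2 - K) - K = 2 - 2*K)
(-31 + B(3 - 1*5))*(P(1, 8)/(-16)) = (-31 + 4*(3 - 1*5)²)*((2 - 2*8)/(-16)) = (-31 + 4*(3 - 5)²)*((2 - 16)*(-1/16)) = (-31 + 4*(-2)²)*(-14*(-1/16)) = (-31 + 4*4)*(7/8) = (-31 + 16)*(7/8) = -15*7/8 = -105/8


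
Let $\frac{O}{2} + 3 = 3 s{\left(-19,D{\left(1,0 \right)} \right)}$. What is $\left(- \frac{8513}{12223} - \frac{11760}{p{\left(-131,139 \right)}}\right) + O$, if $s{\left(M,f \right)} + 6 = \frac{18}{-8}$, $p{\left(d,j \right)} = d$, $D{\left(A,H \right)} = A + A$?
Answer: $\frac{107519911}{3202426} \approx 33.575$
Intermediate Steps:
$D{\left(A,H \right)} = 2 A$
$s{\left(M,f \right)} = - \frac{33}{4}$ ($s{\left(M,f \right)} = -6 + \frac{18}{-8} = -6 + 18 \left(- \frac{1}{8}\right) = -6 - \frac{9}{4} = - \frac{33}{4}$)
$O = - \frac{111}{2}$ ($O = -6 + 2 \cdot 3 \left(- \frac{33}{4}\right) = -6 + 2 \left(- \frac{99}{4}\right) = -6 - \frac{99}{2} = - \frac{111}{2} \approx -55.5$)
$\left(- \frac{8513}{12223} - \frac{11760}{p{\left(-131,139 \right)}}\right) + O = \left(- \frac{8513}{12223} - \frac{11760}{-131}\right) - \frac{111}{2} = \left(\left(-8513\right) \frac{1}{12223} - - \frac{11760}{131}\right) - \frac{111}{2} = \left(- \frac{8513}{12223} + \frac{11760}{131}\right) - \frac{111}{2} = \frac{142627277}{1601213} - \frac{111}{2} = \frac{107519911}{3202426}$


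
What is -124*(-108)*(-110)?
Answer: -1473120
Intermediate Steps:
-124*(-108)*(-110) = 13392*(-110) = -1473120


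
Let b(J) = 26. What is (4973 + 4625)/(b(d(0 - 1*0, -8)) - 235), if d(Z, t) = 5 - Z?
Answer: -9598/209 ≈ -45.923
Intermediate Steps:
(4973 + 4625)/(b(d(0 - 1*0, -8)) - 235) = (4973 + 4625)/(26 - 235) = 9598/(-209) = 9598*(-1/209) = -9598/209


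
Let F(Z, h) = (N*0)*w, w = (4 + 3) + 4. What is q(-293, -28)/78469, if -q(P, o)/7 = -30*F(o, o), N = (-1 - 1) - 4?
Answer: 0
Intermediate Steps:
w = 11 (w = 7 + 4 = 11)
N = -6 (N = -2 - 4 = -6)
F(Z, h) = 0 (F(Z, h) = -6*0*11 = 0*11 = 0)
q(P, o) = 0 (q(P, o) = -(-210)*0 = -7*0 = 0)
q(-293, -28)/78469 = 0/78469 = 0*(1/78469) = 0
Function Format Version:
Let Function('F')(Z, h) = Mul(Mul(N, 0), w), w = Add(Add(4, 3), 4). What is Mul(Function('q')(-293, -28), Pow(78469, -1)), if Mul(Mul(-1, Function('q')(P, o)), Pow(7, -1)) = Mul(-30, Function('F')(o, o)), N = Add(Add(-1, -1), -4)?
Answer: 0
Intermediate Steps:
w = 11 (w = Add(7, 4) = 11)
N = -6 (N = Add(-2, -4) = -6)
Function('F')(Z, h) = 0 (Function('F')(Z, h) = Mul(Mul(-6, 0), 11) = Mul(0, 11) = 0)
Function('q')(P, o) = 0 (Function('q')(P, o) = Mul(-7, Mul(-30, 0)) = Mul(-7, 0) = 0)
Mul(Function('q')(-293, -28), Pow(78469, -1)) = Mul(0, Pow(78469, -1)) = Mul(0, Rational(1, 78469)) = 0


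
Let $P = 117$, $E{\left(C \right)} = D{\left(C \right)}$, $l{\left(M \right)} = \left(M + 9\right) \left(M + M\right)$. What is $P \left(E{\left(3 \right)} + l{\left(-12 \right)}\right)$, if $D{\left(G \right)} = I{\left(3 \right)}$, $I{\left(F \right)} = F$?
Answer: $8775$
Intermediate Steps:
$D{\left(G \right)} = 3$
$l{\left(M \right)} = 2 M \left(9 + M\right)$ ($l{\left(M \right)} = \left(9 + M\right) 2 M = 2 M \left(9 + M\right)$)
$E{\left(C \right)} = 3$
$P \left(E{\left(3 \right)} + l{\left(-12 \right)}\right) = 117 \left(3 + 2 \left(-12\right) \left(9 - 12\right)\right) = 117 \left(3 + 2 \left(-12\right) \left(-3\right)\right) = 117 \left(3 + 72\right) = 117 \cdot 75 = 8775$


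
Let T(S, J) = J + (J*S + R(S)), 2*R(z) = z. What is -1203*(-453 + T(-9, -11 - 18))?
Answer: 542553/2 ≈ 2.7128e+5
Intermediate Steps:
R(z) = z/2
T(S, J) = J + S/2 + J*S (T(S, J) = J + (J*S + S/2) = J + (S/2 + J*S) = J + S/2 + J*S)
-1203*(-453 + T(-9, -11 - 18)) = -1203*(-453 + ((-11 - 18) + (½)*(-9) + (-11 - 18)*(-9))) = -1203*(-453 + (-29 - 9/2 - 29*(-9))) = -1203*(-453 + (-29 - 9/2 + 261)) = -1203*(-453 + 455/2) = -1203*(-451/2) = 542553/2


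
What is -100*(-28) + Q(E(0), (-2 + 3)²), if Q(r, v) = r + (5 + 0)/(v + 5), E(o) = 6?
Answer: 16841/6 ≈ 2806.8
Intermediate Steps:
Q(r, v) = r + 5/(5 + v)
-100*(-28) + Q(E(0), (-2 + 3)²) = -100*(-28) + (5 + 5*6 + 6*(-2 + 3)²)/(5 + (-2 + 3)²) = 2800 + (5 + 30 + 6*1²)/(5 + 1²) = 2800 + (5 + 30 + 6*1)/(5 + 1) = 2800 + (5 + 30 + 6)/6 = 2800 + (⅙)*41 = 2800 + 41/6 = 16841/6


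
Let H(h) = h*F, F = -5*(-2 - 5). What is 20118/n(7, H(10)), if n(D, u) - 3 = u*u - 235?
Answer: 3353/20378 ≈ 0.16454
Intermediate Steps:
F = 35 (F = -5*(-7) = 35)
H(h) = 35*h (H(h) = h*35 = 35*h)
n(D, u) = -232 + u**2 (n(D, u) = 3 + (u*u - 235) = 3 + (u**2 - 235) = 3 + (-235 + u**2) = -232 + u**2)
20118/n(7, H(10)) = 20118/(-232 + (35*10)**2) = 20118/(-232 + 350**2) = 20118/(-232 + 122500) = 20118/122268 = 20118*(1/122268) = 3353/20378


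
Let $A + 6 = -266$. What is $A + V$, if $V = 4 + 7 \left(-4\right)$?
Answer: $-296$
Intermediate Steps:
$A = -272$ ($A = -6 - 266 = -272$)
$V = -24$ ($V = 4 - 28 = -24$)
$A + V = -272 - 24 = -296$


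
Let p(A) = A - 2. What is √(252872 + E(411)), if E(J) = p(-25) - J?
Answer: √252434 ≈ 502.43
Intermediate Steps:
p(A) = -2 + A
E(J) = -27 - J (E(J) = (-2 - 25) - J = -27 - J)
√(252872 + E(411)) = √(252872 + (-27 - 1*411)) = √(252872 + (-27 - 411)) = √(252872 - 438) = √252434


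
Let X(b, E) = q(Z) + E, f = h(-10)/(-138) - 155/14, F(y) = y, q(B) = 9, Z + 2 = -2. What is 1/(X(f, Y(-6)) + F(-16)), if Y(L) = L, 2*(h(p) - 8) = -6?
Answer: -1/13 ≈ -0.076923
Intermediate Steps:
Z = -4 (Z = -2 - 2 = -4)
h(p) = 5 (h(p) = 8 + (1/2)*(-6) = 8 - 3 = 5)
f = -5365/483 (f = 5/(-138) - 155/14 = 5*(-1/138) - 155*1/14 = -5/138 - 155/14 = -5365/483 ≈ -11.108)
X(b, E) = 9 + E
1/(X(f, Y(-6)) + F(-16)) = 1/((9 - 6) - 16) = 1/(3 - 16) = 1/(-13) = -1/13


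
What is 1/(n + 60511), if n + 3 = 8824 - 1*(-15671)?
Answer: 1/85003 ≈ 1.1764e-5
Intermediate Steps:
n = 24492 (n = -3 + (8824 - 1*(-15671)) = -3 + (8824 + 15671) = -3 + 24495 = 24492)
1/(n + 60511) = 1/(24492 + 60511) = 1/85003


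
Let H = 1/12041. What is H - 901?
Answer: -10848940/12041 ≈ -901.00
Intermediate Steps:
H = 1/12041 ≈ 8.3050e-5
H - 901 = 1/12041 - 901 = -10848940/12041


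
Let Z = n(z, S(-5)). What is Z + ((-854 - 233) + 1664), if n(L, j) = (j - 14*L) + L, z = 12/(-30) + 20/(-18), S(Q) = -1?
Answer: 26804/45 ≈ 595.64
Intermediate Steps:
z = -68/45 (z = 12*(-1/30) + 20*(-1/18) = -⅖ - 10/9 = -68/45 ≈ -1.5111)
n(L, j) = j - 13*L
Z = 839/45 (Z = -1 - 13*(-68/45) = -1 + 884/45 = 839/45 ≈ 18.644)
Z + ((-854 - 233) + 1664) = 839/45 + ((-854 - 233) + 1664) = 839/45 + (-1087 + 1664) = 839/45 + 577 = 26804/45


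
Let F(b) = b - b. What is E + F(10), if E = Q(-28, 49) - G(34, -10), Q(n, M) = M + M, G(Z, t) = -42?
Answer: 140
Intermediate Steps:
F(b) = 0
Q(n, M) = 2*M
E = 140 (E = 2*49 - 1*(-42) = 98 + 42 = 140)
E + F(10) = 140 + 0 = 140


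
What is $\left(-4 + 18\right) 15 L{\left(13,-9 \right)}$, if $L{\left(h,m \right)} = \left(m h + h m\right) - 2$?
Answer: $-49560$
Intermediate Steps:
$L{\left(h,m \right)} = -2 + 2 h m$ ($L{\left(h,m \right)} = \left(h m + h m\right) - 2 = 2 h m - 2 = -2 + 2 h m$)
$\left(-4 + 18\right) 15 L{\left(13,-9 \right)} = \left(-4 + 18\right) 15 \left(-2 + 2 \cdot 13 \left(-9\right)\right) = 14 \cdot 15 \left(-2 - 234\right) = 210 \left(-236\right) = -49560$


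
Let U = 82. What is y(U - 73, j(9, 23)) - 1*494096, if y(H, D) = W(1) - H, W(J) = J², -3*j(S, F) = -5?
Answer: -494104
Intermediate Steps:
j(S, F) = 5/3 (j(S, F) = -⅓*(-5) = 5/3)
y(H, D) = 1 - H (y(H, D) = 1² - H = 1 - H)
y(U - 73, j(9, 23)) - 1*494096 = (1 - (82 - 73)) - 1*494096 = (1 - 1*9) - 494096 = (1 - 9) - 494096 = -8 - 494096 = -494104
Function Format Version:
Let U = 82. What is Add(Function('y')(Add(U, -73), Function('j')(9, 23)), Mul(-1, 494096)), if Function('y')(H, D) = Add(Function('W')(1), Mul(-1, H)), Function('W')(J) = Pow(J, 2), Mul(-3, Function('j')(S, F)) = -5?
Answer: -494104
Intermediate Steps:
Function('j')(S, F) = Rational(5, 3) (Function('j')(S, F) = Mul(Rational(-1, 3), -5) = Rational(5, 3))
Function('y')(H, D) = Add(1, Mul(-1, H)) (Function('y')(H, D) = Add(Pow(1, 2), Mul(-1, H)) = Add(1, Mul(-1, H)))
Add(Function('y')(Add(U, -73), Function('j')(9, 23)), Mul(-1, 494096)) = Add(Add(1, Mul(-1, Add(82, -73))), Mul(-1, 494096)) = Add(Add(1, Mul(-1, 9)), -494096) = Add(Add(1, -9), -494096) = Add(-8, -494096) = -494104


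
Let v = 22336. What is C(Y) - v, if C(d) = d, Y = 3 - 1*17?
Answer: -22350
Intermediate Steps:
Y = -14 (Y = 3 - 17 = -14)
C(Y) - v = -14 - 1*22336 = -14 - 22336 = -22350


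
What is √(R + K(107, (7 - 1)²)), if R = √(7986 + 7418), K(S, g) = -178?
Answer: √(-178 + 2*√3851) ≈ 7.3408*I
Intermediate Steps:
R = 2*√3851 (R = √15404 = 2*√3851 ≈ 124.11)
√(R + K(107, (7 - 1)²)) = √(2*√3851 - 178) = √(-178 + 2*√3851)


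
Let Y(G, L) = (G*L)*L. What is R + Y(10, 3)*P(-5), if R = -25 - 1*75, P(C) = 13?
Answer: 1070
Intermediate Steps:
R = -100 (R = -25 - 75 = -100)
Y(G, L) = G*L²
R + Y(10, 3)*P(-5) = -100 + (10*3²)*13 = -100 + (10*9)*13 = -100 + 90*13 = -100 + 1170 = 1070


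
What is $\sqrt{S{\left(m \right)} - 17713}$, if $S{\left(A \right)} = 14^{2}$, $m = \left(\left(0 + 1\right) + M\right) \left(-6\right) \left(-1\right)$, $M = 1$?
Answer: $i \sqrt{17517} \approx 132.35 i$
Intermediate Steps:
$m = 12$ ($m = \left(\left(0 + 1\right) + 1\right) \left(-6\right) \left(-1\right) = \left(1 + 1\right) \left(-6\right) \left(-1\right) = 2 \left(-6\right) \left(-1\right) = \left(-12\right) \left(-1\right) = 12$)
$S{\left(A \right)} = 196$
$\sqrt{S{\left(m \right)} - 17713} = \sqrt{196 - 17713} = \sqrt{-17517} = i \sqrt{17517}$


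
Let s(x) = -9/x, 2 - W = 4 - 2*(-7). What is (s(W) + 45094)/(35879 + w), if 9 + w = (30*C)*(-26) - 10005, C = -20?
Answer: 721513/663440 ≈ 1.0875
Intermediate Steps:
W = -16 (W = 2 - (4 - 2*(-7)) = 2 - (4 + 14) = 2 - 1*18 = 2 - 18 = -16)
w = 5586 (w = -9 + ((30*(-20))*(-26) - 10005) = -9 + (-600*(-26) - 10005) = -9 + (15600 - 10005) = -9 + 5595 = 5586)
(s(W) + 45094)/(35879 + w) = (-9/(-16) + 45094)/(35879 + 5586) = (-9*(-1/16) + 45094)/41465 = (9/16 + 45094)*(1/41465) = (721513/16)*(1/41465) = 721513/663440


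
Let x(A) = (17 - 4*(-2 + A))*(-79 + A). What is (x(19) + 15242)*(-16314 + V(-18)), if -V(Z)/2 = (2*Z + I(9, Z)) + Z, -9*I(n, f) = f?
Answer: -296675420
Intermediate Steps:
I(n, f) = -f/9
V(Z) = -52*Z/9 (V(Z) = -2*((2*Z - Z/9) + Z) = -2*(17*Z/9 + Z) = -52*Z/9)
x(A) = (-79 + A)*(25 - 4*A) (x(A) = (17 + (8 - 4*A))*(-79 + A) = (25 - 4*A)*(-79 + A) = (-79 + A)*(25 - 4*A))
(x(19) + 15242)*(-16314 + V(-18)) = ((-1975 - 4*19² + 341*19) + 15242)*(-16314 - 52/9*(-18)) = ((-1975 - 4*361 + 6479) + 15242)*(-16314 + 104) = ((-1975 - 1444 + 6479) + 15242)*(-16210) = (3060 + 15242)*(-16210) = 18302*(-16210) = -296675420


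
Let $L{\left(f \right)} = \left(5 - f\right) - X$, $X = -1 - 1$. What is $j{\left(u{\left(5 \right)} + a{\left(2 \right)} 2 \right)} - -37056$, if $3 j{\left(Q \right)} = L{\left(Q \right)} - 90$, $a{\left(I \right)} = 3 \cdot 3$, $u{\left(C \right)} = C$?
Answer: $\frac{111062}{3} \approx 37021.0$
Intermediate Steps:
$a{\left(I \right)} = 9$
$X = -2$
$L{\left(f \right)} = 7 - f$ ($L{\left(f \right)} = \left(5 - f\right) - -2 = \left(5 - f\right) + 2 = 7 - f$)
$j{\left(Q \right)} = - \frac{83}{3} - \frac{Q}{3}$ ($j{\left(Q \right)} = \frac{\left(7 - Q\right) - 90}{3} = \frac{-83 - Q}{3} = - \frac{83}{3} - \frac{Q}{3}$)
$j{\left(u{\left(5 \right)} + a{\left(2 \right)} 2 \right)} - -37056 = \left(- \frac{83}{3} - \frac{5 + 9 \cdot 2}{3}\right) - -37056 = \left(- \frac{83}{3} - \frac{5 + 18}{3}\right) + 37056 = \left(- \frac{83}{3} - \frac{23}{3}\right) + 37056 = - \frac{106}{3} + 37056 = \frac{111062}{3}$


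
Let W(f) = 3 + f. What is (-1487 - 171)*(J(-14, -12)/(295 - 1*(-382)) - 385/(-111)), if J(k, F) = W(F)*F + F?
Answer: -449817058/75147 ≈ -5985.8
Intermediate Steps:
J(k, F) = F + F*(3 + F) (J(k, F) = (3 + F)*F + F = F*(3 + F) + F = F + F*(3 + F))
(-1487 - 171)*(J(-14, -12)/(295 - 1*(-382)) - 385/(-111)) = (-1487 - 171)*((-12*(4 - 12))/(295 - 1*(-382)) - 385/(-111)) = -1658*((-12*(-8))/(295 + 382) - 385*(-1/111)) = -1658*(96/677 + 385/111) = -1658*271301/75147 = -449817058/75147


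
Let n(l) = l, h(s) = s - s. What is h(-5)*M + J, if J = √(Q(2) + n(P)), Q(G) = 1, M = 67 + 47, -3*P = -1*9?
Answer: 2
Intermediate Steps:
P = 3 (P = -(-1)*9/3 = -⅓*(-9) = 3)
M = 114
h(s) = 0
J = 2 (J = √(1 + 3) = √4 = 2)
h(-5)*M + J = 0*114 + 2 = 0 + 2 = 2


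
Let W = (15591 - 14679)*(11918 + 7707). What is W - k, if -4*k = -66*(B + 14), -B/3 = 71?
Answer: 35802567/2 ≈ 1.7901e+7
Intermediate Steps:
B = -213 (B = -3*71 = -213)
W = 17898000 (W = 912*19625 = 17898000)
k = -6567/2 (k = -(-33)*(-213 + 14)/2 = -(-33)*(-199)/2 = -¼*13134 = -6567/2 ≈ -3283.5)
W - k = 17898000 - 1*(-6567/2) = 17898000 + 6567/2 = 35802567/2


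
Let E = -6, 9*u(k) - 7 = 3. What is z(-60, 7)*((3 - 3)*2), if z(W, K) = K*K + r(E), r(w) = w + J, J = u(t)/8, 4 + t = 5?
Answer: 0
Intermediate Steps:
t = 1 (t = -4 + 5 = 1)
u(k) = 10/9 (u(k) = 7/9 + (⅑)*3 = 7/9 + ⅓ = 10/9)
J = 5/36 (J = (10/9)/8 = (10/9)*(⅛) = 5/36 ≈ 0.13889)
r(w) = 5/36 + w (r(w) = w + 5/36 = 5/36 + w)
z(W, K) = -211/36 + K² (z(W, K) = K*K + (5/36 - 6) = K² - 211/36 = -211/36 + K²)
z(-60, 7)*((3 - 3)*2) = (-211/36 + 7²)*((3 - 3)*2) = (-211/36 + 49)*(0*2) = (1553/36)*0 = 0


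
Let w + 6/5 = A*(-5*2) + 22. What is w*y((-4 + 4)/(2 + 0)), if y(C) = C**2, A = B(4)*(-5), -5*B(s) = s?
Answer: 0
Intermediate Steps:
B(s) = -s/5
A = 4 (A = -1/5*4*(-5) = -4/5*(-5) = 4)
w = -96/5 (w = -6/5 + (4*(-5*2) + 22) = -6/5 + (4*(-10) + 22) = -6/5 + (-40 + 22) = -6/5 - 18 = -96/5 ≈ -19.200)
w*y((-4 + 4)/(2 + 0)) = -96*(-4 + 4)**2/(2 + 0)**2/5 = -96*(0/2)**2/5 = -96*(0*(1/2))**2/5 = -96/5*0**2 = -96/5*0 = 0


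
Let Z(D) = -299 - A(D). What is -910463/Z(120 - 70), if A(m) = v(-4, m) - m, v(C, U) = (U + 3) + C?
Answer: 910463/298 ≈ 3055.2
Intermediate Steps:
v(C, U) = 3 + C + U (v(C, U) = (3 + U) + C = 3 + C + U)
A(m) = -1 (A(m) = (3 - 4 + m) - m = (-1 + m) - m = -1)
Z(D) = -298 (Z(D) = -299 - 1*(-1) = -299 + 1 = -298)
-910463/Z(120 - 70) = -910463/(-298) = -910463*(-1/298) = 910463/298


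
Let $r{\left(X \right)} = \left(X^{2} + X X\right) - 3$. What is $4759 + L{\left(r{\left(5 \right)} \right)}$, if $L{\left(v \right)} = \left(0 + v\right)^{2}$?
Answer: $6968$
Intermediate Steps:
$r{\left(X \right)} = -3 + 2 X^{2}$ ($r{\left(X \right)} = \left(X^{2} + X^{2}\right) - 3 = 2 X^{2} - 3 = -3 + 2 X^{2}$)
$L{\left(v \right)} = v^{2}$
$4759 + L{\left(r{\left(5 \right)} \right)} = 4759 + \left(-3 + 2 \cdot 5^{2}\right)^{2} = 4759 + \left(-3 + 2 \cdot 25\right)^{2} = 4759 + \left(-3 + 50\right)^{2} = 4759 + 47^{2} = 4759 + 2209 = 6968$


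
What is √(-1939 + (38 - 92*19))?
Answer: I*√3649 ≈ 60.407*I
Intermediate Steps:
√(-1939 + (38 - 92*19)) = √(-1939 + (38 - 1748)) = √(-1939 - 1710) = √(-3649) = I*√3649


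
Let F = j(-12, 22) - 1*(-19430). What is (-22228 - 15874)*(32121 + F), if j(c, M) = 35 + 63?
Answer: -1967930198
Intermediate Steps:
j(c, M) = 98
F = 19528 (F = 98 - 1*(-19430) = 98 + 19430 = 19528)
(-22228 - 15874)*(32121 + F) = (-22228 - 15874)*(32121 + 19528) = -38102*51649 = -1967930198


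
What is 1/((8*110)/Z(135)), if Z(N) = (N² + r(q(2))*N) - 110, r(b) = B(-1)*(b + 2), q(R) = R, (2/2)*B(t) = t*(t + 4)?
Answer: 3299/176 ≈ 18.744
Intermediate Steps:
B(t) = t*(4 + t) (B(t) = t*(t + 4) = t*(4 + t))
r(b) = -6 - 3*b (r(b) = (-(4 - 1))*(b + 2) = (-1*3)*(2 + b) = -3*(2 + b) = -6 - 3*b)
Z(N) = -110 + N² - 12*N (Z(N) = (N² + (-6 - 3*2)*N) - 110 = (N² + (-6 - 6)*N) - 110 = (N² - 12*N) - 110 = -110 + N² - 12*N)
1/((8*110)/Z(135)) = 1/((8*110)/(-110 + 135² - 12*135)) = 1/(880/(-110 + 18225 - 1620)) = 1/(880/16495) = 1/(880*(1/16495)) = 1/(176/3299) = 3299/176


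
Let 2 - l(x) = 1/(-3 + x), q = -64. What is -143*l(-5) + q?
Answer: -2943/8 ≈ -367.88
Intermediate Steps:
l(x) = 2 - 1/(-3 + x)
-143*l(-5) + q = -143*(-7 + 2*(-5))/(-3 - 5) - 64 = -143*(-7 - 10)/(-8) - 64 = -(-143)*(-17)/8 - 64 = -143*17/8 - 64 = -2431/8 - 64 = -2943/8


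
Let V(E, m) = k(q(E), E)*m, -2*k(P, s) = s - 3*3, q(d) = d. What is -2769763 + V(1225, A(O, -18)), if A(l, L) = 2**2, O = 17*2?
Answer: -2772195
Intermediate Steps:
O = 34
A(l, L) = 4
k(P, s) = 9/2 - s/2 (k(P, s) = -(s - 3*3)/2 = -(s - 9)/2 = -(-9 + s)/2 = 9/2 - s/2)
V(E, m) = m*(9/2 - E/2) (V(E, m) = (9/2 - E/2)*m = m*(9/2 - E/2))
-2769763 + V(1225, A(O, -18)) = -2769763 + (1/2)*4*(9 - 1*1225) = -2769763 + (1/2)*4*(9 - 1225) = -2769763 + (1/2)*4*(-1216) = -2769763 - 2432 = -2772195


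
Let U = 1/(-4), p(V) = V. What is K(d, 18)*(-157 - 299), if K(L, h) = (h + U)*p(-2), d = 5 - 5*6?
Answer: 16188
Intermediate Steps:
U = -¼ ≈ -0.25000
d = -25 (d = 5 - 30 = -25)
K(L, h) = ½ - 2*h (K(L, h) = (h - ¼)*(-2) = (-¼ + h)*(-2) = ½ - 2*h)
K(d, 18)*(-157 - 299) = (½ - 2*18)*(-157 - 299) = (½ - 36)*(-456) = -71/2*(-456) = 16188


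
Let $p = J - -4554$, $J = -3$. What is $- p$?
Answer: $-4551$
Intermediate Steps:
$p = 4551$ ($p = -3 - -4554 = -3 + 4554 = 4551$)
$- p = \left(-1\right) 4551 = -4551$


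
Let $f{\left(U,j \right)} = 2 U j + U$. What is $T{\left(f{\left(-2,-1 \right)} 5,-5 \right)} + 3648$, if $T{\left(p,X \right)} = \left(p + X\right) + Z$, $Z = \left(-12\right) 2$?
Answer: $3629$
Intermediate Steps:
$f{\left(U,j \right)} = U + 2 U j$ ($f{\left(U,j \right)} = 2 U j + U = U + 2 U j$)
$Z = -24$
$T{\left(p,X \right)} = -24 + X + p$ ($T{\left(p,X \right)} = \left(p + X\right) - 24 = \left(X + p\right) - 24 = -24 + X + p$)
$T{\left(f{\left(-2,-1 \right)} 5,-5 \right)} + 3648 = \left(-24 - 5 + - 2 \left(1 + 2 \left(-1\right)\right) 5\right) + 3648 = \left(-24 - 5 + - 2 \left(1 - 2\right) 5\right) + 3648 = \left(-24 - 5 + \left(-2\right) \left(-1\right) 5\right) + 3648 = \left(-24 - 5 + 2 \cdot 5\right) + 3648 = \left(-24 - 5 + 10\right) + 3648 = -19 + 3648 = 3629$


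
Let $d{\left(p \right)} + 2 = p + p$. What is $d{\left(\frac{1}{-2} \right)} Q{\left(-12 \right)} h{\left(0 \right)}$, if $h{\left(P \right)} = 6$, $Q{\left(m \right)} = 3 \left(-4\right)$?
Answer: $216$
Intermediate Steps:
$Q{\left(m \right)} = -12$
$d{\left(p \right)} = -2 + 2 p$ ($d{\left(p \right)} = -2 + \left(p + p\right) = -2 + 2 p$)
$d{\left(\frac{1}{-2} \right)} Q{\left(-12 \right)} h{\left(0 \right)} = \left(-2 + \frac{2}{-2}\right) \left(-12\right) 6 = \left(-2 + 2 \left(- \frac{1}{2}\right)\right) \left(-12\right) 6 = \left(-2 - 1\right) \left(-12\right) 6 = \left(-3\right) \left(-12\right) 6 = 36 \cdot 6 = 216$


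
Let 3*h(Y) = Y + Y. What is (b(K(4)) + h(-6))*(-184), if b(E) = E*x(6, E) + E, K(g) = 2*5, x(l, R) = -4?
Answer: 6256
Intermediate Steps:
h(Y) = 2*Y/3 (h(Y) = (Y + Y)/3 = (2*Y)/3 = 2*Y/3)
K(g) = 10
b(E) = -3*E (b(E) = E*(-4) + E = -4*E + E = -3*E)
(b(K(4)) + h(-6))*(-184) = (-3*10 + (⅔)*(-6))*(-184) = (-30 - 4)*(-184) = -34*(-184) = 6256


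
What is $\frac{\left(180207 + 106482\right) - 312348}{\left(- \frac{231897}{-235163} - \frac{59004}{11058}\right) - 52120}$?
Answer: $\frac{585302599449}{1188998690729} \approx 0.49227$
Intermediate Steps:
$\frac{\left(180207 + 106482\right) - 312348}{\left(- \frac{231897}{-235163} - \frac{59004}{11058}\right) - 52120} = \frac{286689 - 312348}{\left(\left(-231897\right) \left(- \frac{1}{235163}\right) - \frac{9834}{1843}\right) - 52120} = - \frac{25659}{\left(\frac{231897}{235163} - \frac{9834}{1843}\right) - 52120} = - \frac{25659}{- \frac{99221409}{22810811} - 52120} = - \frac{25659}{- \frac{1188998690729}{22810811}} = \left(-25659\right) \left(- \frac{22810811}{1188998690729}\right) = \frac{585302599449}{1188998690729}$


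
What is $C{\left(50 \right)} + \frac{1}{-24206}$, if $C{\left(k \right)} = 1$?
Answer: $\frac{24205}{24206} \approx 0.99996$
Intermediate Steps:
$C{\left(50 \right)} + \frac{1}{-24206} = 1 + \frac{1}{-24206} = 1 - \frac{1}{24206} = \frac{24205}{24206}$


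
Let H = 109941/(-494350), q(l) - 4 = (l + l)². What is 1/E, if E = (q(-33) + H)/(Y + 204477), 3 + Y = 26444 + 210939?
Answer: 218432007950/2155256059 ≈ 101.35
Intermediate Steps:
q(l) = 4 + 4*l² (q(l) = 4 + (l + l)² = 4 + (2*l)² = 4 + 4*l²)
H = -109941/494350 (H = 109941*(-1/494350) = -109941/494350 ≈ -0.22239)
Y = 237380 (Y = -3 + (26444 + 210939) = -3 + 237383 = 237380)
E = 2155256059/218432007950 (E = ((4 + 4*(-33)²) - 109941/494350)/(237380 + 204477) = ((4 + 4*1089) - 109941/494350)/441857 = ((4 + 4356) - 109941/494350)*(1/441857) = (4360 - 109941/494350)*(1/441857) = (2155256059/494350)*(1/441857) = 2155256059/218432007950 ≈ 0.0098669)
1/E = 1/(2155256059/218432007950) = 218432007950/2155256059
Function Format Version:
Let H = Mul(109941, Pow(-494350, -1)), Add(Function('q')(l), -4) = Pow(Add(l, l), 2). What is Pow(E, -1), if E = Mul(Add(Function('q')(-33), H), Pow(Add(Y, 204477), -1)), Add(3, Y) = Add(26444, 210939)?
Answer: Rational(218432007950, 2155256059) ≈ 101.35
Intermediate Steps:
Function('q')(l) = Add(4, Mul(4, Pow(l, 2))) (Function('q')(l) = Add(4, Pow(Add(l, l), 2)) = Add(4, Pow(Mul(2, l), 2)) = Add(4, Mul(4, Pow(l, 2))))
H = Rational(-109941, 494350) (H = Mul(109941, Rational(-1, 494350)) = Rational(-109941, 494350) ≈ -0.22239)
Y = 237380 (Y = Add(-3, Add(26444, 210939)) = Add(-3, 237383) = 237380)
E = Rational(2155256059, 218432007950) (E = Mul(Add(Add(4, Mul(4, Pow(-33, 2))), Rational(-109941, 494350)), Pow(Add(237380, 204477), -1)) = Mul(Add(Add(4, Mul(4, 1089)), Rational(-109941, 494350)), Pow(441857, -1)) = Mul(Add(Add(4, 4356), Rational(-109941, 494350)), Rational(1, 441857)) = Mul(Add(4360, Rational(-109941, 494350)), Rational(1, 441857)) = Mul(Rational(2155256059, 494350), Rational(1, 441857)) = Rational(2155256059, 218432007950) ≈ 0.0098669)
Pow(E, -1) = Pow(Rational(2155256059, 218432007950), -1) = Rational(218432007950, 2155256059)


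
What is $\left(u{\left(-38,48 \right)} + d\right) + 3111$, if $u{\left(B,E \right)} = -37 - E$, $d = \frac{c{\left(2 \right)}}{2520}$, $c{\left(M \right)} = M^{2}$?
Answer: $\frac{1906381}{630} \approx 3026.0$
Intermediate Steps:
$d = \frac{1}{630}$ ($d = \frac{2^{2}}{2520} = 4 \cdot \frac{1}{2520} = \frac{1}{630} \approx 0.0015873$)
$\left(u{\left(-38,48 \right)} + d\right) + 3111 = \left(\left(-37 - 48\right) + \frac{1}{630}\right) + 3111 = \left(-85 + \frac{1}{630}\right) + 3111 = - \frac{53549}{630} + 3111 = \frac{1906381}{630}$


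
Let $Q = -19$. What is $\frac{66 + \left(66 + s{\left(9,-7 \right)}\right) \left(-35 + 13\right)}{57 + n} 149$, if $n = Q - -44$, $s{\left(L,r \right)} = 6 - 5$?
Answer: $- \frac{104896}{41} \approx -2558.4$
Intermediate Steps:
$s{\left(L,r \right)} = 1$ ($s{\left(L,r \right)} = 6 - 5 = 1$)
$n = 25$ ($n = -19 - -44 = -19 + 44 = 25$)
$\frac{66 + \left(66 + s{\left(9,-7 \right)}\right) \left(-35 + 13\right)}{57 + n} 149 = \frac{66 + \left(66 + 1\right) \left(-35 + 13\right)}{57 + 25} \cdot 149 = \frac{66 + 67 \left(-22\right)}{82} \cdot 149 = \left(66 - 1474\right) \frac{1}{82} \cdot 149 = \left(-1408\right) \frac{1}{82} \cdot 149 = \left(- \frac{704}{41}\right) 149 = - \frac{104896}{41}$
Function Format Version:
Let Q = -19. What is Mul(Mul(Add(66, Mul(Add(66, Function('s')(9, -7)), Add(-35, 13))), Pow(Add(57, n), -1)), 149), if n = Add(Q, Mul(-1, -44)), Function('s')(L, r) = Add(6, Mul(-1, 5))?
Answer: Rational(-104896, 41) ≈ -2558.4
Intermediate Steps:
Function('s')(L, r) = 1 (Function('s')(L, r) = Add(6, -5) = 1)
n = 25 (n = Add(-19, Mul(-1, -44)) = Add(-19, 44) = 25)
Mul(Mul(Add(66, Mul(Add(66, Function('s')(9, -7)), Add(-35, 13))), Pow(Add(57, n), -1)), 149) = Mul(Mul(Add(66, Mul(Add(66, 1), Add(-35, 13))), Pow(Add(57, 25), -1)), 149) = Mul(Mul(Add(66, Mul(67, -22)), Pow(82, -1)), 149) = Mul(Mul(Add(66, -1474), Rational(1, 82)), 149) = Mul(Mul(-1408, Rational(1, 82)), 149) = Mul(Rational(-704, 41), 149) = Rational(-104896, 41)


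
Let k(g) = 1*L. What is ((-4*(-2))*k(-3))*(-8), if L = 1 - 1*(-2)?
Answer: -192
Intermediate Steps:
L = 3 (L = 1 + 2 = 3)
k(g) = 3 (k(g) = 1*3 = 3)
((-4*(-2))*k(-3))*(-8) = (-4*(-2)*3)*(-8) = (8*3)*(-8) = 24*(-8) = -192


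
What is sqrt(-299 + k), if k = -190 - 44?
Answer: I*sqrt(533) ≈ 23.087*I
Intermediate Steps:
k = -234
sqrt(-299 + k) = sqrt(-299 - 234) = sqrt(-533) = I*sqrt(533)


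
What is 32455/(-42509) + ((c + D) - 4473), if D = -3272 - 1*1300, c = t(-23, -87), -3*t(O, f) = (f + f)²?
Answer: -813527188/42509 ≈ -19138.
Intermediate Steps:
t(O, f) = -4*f²/3 (t(O, f) = -(f + f)²/3 = -4*f²/3)
c = -10092 (c = -4/3*(-87)² = -4/3*7569 = -10092)
D = -4572 (D = -3272 - 1300 = -4572)
32455/(-42509) + ((c + D) - 4473) = 32455/(-42509) + ((-10092 - 4572) - 4473) = 32455*(-1/42509) + (-14664 - 4473) = -32455/42509 - 19137 = -813527188/42509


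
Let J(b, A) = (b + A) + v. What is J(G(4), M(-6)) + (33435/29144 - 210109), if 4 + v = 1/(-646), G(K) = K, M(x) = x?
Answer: -1977909288947/9413512 ≈ -2.1011e+5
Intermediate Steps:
v = -2585/646 (v = -4 + 1/(-646) = -4 - 1/646 = -2585/646 ≈ -4.0015)
J(b, A) = -2585/646 + A + b (J(b, A) = (b + A) - 2585/646 = (A + b) - 2585/646 = -2585/646 + A + b)
J(G(4), M(-6)) + (33435/29144 - 210109) = (-2585/646 - 6 + 4) + (33435/29144 - 210109) = -3877/646 + (33435*(1/29144) - 210109) = -3877/646 + (33435/29144 - 210109) = -3877/646 - 6123383261/29144 = -1977909288947/9413512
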